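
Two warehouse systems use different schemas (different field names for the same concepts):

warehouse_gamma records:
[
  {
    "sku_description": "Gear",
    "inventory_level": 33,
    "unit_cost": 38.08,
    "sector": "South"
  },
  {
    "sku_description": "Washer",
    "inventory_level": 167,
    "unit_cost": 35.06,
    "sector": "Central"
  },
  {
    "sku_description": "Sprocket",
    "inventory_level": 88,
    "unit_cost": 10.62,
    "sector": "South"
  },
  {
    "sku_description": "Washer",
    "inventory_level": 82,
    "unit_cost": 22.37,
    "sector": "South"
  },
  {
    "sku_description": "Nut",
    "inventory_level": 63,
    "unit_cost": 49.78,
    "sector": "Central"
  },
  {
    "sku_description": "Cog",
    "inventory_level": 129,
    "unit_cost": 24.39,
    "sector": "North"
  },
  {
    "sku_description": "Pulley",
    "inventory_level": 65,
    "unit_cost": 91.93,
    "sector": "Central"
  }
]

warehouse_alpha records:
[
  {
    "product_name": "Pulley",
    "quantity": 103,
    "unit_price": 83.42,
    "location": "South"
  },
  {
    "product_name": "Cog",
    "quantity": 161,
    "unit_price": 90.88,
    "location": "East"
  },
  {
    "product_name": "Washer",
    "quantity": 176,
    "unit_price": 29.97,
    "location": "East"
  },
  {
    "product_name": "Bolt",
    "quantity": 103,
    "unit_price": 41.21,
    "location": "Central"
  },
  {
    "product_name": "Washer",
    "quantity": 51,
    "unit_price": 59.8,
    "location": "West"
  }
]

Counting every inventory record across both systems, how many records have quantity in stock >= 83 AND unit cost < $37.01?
4

Schema mappings:
- "inventory_level" (warehouse_gamma) = "quantity" (warehouse_alpha) = quantity
- "unit_cost" (warehouse_gamma) = "unit_price" (warehouse_alpha) = unit cost

Records meeting both conditions in warehouse_gamma: 3
Records meeting both conditions in warehouse_alpha: 1

Total: 3 + 1 = 4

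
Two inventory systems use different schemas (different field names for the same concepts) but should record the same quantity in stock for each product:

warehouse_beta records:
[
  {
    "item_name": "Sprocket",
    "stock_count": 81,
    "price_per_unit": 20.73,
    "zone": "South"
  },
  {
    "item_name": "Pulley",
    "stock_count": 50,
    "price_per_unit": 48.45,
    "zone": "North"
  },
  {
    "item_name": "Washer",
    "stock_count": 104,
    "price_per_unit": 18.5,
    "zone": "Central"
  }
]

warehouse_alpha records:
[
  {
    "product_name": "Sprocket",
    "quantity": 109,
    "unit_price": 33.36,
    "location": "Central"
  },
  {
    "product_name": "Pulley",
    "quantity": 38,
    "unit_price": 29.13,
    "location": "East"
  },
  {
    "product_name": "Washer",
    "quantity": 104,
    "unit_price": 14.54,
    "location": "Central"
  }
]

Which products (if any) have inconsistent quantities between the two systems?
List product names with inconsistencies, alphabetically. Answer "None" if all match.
Pulley, Sprocket

Schema mappings:
- "item_name" (warehouse_beta) = "product_name" (warehouse_alpha) = product name
- "stock_count" (warehouse_beta) = "quantity" (warehouse_alpha) = quantity

Comparison:
  Sprocket: 81 vs 109 - MISMATCH
  Pulley: 50 vs 38 - MISMATCH
  Washer: 104 vs 104 - MATCH

Products with inconsistencies: Pulley, Sprocket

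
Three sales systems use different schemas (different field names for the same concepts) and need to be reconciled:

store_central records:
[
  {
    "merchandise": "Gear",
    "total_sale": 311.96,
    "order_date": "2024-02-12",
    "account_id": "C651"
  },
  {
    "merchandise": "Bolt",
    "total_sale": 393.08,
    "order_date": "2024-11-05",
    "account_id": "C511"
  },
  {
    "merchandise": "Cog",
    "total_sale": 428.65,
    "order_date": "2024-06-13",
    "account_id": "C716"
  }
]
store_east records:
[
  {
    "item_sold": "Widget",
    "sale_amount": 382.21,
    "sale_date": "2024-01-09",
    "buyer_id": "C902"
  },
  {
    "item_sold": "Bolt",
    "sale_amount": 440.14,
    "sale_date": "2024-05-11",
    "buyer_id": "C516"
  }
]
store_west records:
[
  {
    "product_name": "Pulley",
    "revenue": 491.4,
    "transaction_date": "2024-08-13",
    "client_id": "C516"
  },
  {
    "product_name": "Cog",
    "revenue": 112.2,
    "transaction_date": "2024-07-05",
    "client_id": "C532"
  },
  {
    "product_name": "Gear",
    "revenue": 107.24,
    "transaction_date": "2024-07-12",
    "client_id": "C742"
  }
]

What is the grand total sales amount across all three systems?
2666.88

Schema reconciliation - all amount fields map to sale amount:

store_central (total_sale): 1133.69
store_east (sale_amount): 822.35
store_west (revenue): 710.84

Grand total: 2666.88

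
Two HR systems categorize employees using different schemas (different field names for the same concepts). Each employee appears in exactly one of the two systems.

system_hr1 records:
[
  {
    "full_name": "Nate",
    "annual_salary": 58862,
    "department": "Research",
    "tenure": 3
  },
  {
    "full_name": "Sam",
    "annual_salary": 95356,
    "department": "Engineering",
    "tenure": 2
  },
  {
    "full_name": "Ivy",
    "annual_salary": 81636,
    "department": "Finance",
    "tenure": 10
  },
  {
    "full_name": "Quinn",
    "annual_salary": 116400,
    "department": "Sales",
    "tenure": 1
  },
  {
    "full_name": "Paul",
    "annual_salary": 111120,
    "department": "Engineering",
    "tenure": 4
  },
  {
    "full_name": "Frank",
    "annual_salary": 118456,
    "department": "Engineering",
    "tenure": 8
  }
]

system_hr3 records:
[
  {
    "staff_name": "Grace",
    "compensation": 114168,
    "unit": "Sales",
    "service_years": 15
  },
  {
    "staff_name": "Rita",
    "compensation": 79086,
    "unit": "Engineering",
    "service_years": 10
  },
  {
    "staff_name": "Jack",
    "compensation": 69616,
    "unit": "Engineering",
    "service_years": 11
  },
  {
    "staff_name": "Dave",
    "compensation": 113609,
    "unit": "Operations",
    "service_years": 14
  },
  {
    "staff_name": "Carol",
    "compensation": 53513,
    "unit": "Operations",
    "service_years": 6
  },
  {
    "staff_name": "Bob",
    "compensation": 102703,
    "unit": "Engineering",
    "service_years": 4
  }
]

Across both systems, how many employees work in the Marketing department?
0

Schema mapping: "department" (system_hr1) = "unit" (system_hr3) = department

Marketing employees in system_hr1: 0
Marketing employees in system_hr3: 0

Total in Marketing: 0 + 0 = 0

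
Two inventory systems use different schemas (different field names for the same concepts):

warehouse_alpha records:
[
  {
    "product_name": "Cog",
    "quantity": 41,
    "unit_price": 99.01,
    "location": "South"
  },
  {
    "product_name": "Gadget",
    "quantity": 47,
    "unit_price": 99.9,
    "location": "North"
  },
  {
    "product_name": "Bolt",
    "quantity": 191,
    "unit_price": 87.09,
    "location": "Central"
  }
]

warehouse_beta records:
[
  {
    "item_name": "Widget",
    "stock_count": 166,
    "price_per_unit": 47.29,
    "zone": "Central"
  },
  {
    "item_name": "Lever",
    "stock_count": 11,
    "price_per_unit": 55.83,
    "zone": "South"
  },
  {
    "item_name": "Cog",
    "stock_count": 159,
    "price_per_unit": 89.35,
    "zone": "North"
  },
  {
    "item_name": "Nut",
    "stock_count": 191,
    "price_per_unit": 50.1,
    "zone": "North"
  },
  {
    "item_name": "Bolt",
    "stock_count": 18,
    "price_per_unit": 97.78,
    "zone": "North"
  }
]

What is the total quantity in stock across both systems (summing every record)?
824

To reconcile these schemas, identify the field holding the quantity in stock in each system:
1. In warehouse_alpha it is "quantity"
2. In warehouse_beta it is "stock_count"

From warehouse_alpha: 41 + 47 + 191 = 279
From warehouse_beta: 166 + 11 + 159 + 191 + 18 = 545

Total: 279 + 545 = 824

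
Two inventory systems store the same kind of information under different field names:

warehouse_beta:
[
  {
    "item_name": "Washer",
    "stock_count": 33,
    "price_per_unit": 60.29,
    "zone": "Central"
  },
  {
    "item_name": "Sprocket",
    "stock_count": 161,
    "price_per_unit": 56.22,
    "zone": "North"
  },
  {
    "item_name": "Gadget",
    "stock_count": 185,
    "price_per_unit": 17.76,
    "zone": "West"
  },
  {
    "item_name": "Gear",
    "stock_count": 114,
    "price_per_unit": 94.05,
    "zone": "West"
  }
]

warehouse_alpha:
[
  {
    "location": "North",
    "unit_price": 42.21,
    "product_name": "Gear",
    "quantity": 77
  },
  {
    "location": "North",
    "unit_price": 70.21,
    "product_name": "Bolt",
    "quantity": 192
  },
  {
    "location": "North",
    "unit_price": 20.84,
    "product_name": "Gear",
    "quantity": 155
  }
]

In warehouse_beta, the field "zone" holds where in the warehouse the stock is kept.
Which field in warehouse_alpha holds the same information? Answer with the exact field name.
location

In warehouse_beta, "zone" holds where in the warehouse the stock is kept.
The fields in warehouse_alpha are: "location", "unit_price", "product_name", "quantity".
"location" is the match: the name refers to the same concept and its values are area labels (e.g. 'North').
The other fields ("unit_price", "product_name", "quantity") hold different kinds of data.

So "zone" in warehouse_beta corresponds to "location" in warehouse_alpha.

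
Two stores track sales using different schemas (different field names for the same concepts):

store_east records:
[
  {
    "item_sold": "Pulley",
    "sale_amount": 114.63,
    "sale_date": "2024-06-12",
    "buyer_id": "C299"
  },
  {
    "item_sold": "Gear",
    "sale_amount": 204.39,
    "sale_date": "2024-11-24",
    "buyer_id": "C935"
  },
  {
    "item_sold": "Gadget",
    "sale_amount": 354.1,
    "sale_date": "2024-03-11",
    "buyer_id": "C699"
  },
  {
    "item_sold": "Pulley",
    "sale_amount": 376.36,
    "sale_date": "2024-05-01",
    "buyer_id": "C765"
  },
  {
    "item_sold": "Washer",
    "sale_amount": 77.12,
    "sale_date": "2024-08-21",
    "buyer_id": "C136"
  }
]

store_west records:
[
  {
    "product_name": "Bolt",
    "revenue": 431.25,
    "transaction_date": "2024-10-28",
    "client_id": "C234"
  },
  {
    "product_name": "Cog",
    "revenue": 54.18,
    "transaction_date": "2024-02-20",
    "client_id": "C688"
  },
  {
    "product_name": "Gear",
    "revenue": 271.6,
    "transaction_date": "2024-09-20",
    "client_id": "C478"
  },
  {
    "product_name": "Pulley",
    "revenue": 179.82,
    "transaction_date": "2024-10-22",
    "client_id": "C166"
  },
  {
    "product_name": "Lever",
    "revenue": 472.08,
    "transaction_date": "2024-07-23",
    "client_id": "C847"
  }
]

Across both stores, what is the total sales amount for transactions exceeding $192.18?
2109.78

Schema mapping: "sale_amount" (store_east) = "revenue" (store_west) = sale amount

Sum of sales > $192.18 in store_east: 934.85
Sum of sales > $192.18 in store_west: 1174.93

Total: 934.85 + 1174.93 = 2109.78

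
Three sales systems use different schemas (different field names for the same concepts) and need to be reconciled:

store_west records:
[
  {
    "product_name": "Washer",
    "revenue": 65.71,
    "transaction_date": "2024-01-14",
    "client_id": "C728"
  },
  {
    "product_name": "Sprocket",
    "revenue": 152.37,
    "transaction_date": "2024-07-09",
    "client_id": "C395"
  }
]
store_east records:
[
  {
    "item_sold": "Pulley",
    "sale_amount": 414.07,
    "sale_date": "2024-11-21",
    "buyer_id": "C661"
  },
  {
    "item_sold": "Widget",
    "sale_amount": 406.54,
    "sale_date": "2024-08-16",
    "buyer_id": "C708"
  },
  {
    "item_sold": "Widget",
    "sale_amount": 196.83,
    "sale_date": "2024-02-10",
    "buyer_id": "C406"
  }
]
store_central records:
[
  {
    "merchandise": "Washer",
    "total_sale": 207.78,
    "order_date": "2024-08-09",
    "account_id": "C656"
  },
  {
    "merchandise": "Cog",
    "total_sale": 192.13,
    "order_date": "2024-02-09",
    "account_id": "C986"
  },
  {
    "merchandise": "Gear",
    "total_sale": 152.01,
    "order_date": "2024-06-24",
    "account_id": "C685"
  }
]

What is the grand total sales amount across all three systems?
1787.44

Schema reconciliation - all amount fields map to sale amount:

store_west (revenue): 218.08
store_east (sale_amount): 1017.44
store_central (total_sale): 551.92

Grand total: 1787.44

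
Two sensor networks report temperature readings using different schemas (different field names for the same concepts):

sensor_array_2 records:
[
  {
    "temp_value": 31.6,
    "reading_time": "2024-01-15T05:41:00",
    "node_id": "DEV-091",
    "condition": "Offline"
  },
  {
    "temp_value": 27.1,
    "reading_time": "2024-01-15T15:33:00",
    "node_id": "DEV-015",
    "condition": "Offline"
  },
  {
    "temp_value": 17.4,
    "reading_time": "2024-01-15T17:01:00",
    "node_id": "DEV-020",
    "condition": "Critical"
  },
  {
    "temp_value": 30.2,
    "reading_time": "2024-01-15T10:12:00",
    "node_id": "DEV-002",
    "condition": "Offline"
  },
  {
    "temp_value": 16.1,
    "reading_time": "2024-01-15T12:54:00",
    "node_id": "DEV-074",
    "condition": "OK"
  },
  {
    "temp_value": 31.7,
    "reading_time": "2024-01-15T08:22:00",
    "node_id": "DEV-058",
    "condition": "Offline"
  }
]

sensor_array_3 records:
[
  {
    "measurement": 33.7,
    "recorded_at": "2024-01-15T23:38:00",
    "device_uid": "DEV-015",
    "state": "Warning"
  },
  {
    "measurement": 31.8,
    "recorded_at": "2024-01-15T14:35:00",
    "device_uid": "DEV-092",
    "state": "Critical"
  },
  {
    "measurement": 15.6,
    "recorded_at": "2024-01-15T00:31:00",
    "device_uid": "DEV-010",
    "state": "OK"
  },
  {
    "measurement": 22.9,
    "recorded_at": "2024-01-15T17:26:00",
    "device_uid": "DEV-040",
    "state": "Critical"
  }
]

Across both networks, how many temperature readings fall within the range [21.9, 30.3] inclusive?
3

Schema mapping: "temp_value" (sensor_array_2) = "measurement" (sensor_array_3) = temperature

Readings in [21.9, 30.3] from sensor_array_2: 2
Readings in [21.9, 30.3] from sensor_array_3: 1

Total count: 2 + 1 = 3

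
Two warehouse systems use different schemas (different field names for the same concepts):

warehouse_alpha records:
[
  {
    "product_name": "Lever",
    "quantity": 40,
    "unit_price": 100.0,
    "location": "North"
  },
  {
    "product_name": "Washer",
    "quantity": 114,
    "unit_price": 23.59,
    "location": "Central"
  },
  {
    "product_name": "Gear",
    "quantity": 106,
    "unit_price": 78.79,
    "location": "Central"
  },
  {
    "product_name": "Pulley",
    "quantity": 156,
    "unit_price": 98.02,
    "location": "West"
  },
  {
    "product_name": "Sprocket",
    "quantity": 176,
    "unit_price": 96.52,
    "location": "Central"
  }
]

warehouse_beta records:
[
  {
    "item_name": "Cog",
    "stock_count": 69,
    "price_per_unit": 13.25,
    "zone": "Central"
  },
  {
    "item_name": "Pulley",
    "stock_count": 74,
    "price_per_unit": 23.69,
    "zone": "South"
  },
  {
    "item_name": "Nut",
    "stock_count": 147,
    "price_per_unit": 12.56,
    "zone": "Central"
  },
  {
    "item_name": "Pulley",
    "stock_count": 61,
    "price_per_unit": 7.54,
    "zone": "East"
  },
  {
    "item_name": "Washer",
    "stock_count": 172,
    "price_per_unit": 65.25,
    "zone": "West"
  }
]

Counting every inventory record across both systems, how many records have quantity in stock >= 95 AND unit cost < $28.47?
2

Schema mappings:
- "quantity" (warehouse_alpha) = "stock_count" (warehouse_beta) = quantity
- "unit_price" (warehouse_alpha) = "price_per_unit" (warehouse_beta) = unit cost

Records meeting both conditions in warehouse_alpha: 1
Records meeting both conditions in warehouse_beta: 1

Total: 1 + 1 = 2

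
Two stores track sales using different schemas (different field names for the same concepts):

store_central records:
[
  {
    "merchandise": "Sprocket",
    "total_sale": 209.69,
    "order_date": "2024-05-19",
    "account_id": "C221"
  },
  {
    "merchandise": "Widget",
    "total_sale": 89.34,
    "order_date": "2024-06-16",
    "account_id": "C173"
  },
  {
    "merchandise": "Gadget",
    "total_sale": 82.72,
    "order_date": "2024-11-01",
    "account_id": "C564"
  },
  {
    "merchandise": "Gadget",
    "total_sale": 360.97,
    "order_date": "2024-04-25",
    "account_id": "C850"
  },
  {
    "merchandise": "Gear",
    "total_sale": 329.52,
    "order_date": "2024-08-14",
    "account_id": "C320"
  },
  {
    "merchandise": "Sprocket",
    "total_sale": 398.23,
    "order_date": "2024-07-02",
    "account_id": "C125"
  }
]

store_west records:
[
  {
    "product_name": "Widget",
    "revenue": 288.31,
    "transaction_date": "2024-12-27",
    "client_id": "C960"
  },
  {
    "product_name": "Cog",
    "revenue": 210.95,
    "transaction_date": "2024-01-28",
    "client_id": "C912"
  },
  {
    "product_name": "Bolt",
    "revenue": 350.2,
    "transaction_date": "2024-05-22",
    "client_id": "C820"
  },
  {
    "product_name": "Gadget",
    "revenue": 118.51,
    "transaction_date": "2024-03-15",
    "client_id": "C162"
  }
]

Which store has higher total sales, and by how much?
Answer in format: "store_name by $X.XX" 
store_central by $502.50

Schema mapping: "total_sale" (store_central) = "revenue" (store_west) = sale amount

Total for store_central: 1470.47
Total for store_west: 967.97

Difference: |1470.47 - 967.97| = 502.50
store_central has higher sales by $502.50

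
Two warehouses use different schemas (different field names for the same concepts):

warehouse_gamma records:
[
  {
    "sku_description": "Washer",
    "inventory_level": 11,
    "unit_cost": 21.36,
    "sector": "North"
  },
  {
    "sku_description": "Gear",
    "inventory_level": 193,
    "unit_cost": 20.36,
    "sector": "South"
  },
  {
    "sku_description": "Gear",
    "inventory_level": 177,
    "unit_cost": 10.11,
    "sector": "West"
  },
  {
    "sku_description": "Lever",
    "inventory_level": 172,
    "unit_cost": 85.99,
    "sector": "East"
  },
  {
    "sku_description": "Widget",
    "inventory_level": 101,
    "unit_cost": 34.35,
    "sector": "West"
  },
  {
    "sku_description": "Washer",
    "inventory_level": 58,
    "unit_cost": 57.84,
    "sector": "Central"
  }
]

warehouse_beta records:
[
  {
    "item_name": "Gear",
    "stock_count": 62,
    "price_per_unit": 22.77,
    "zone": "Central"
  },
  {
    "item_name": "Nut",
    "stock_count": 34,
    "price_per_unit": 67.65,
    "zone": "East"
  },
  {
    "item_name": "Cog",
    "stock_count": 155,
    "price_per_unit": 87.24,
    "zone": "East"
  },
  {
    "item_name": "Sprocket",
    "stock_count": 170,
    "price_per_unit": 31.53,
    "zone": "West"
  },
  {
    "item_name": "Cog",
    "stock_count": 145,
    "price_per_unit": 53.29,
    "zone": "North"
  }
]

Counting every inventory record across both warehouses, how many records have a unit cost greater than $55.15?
4

Schema mapping: "unit_cost" (warehouse_gamma) = "price_per_unit" (warehouse_beta) = unit cost

Records > $55.15 in warehouse_gamma: 2
Records > $55.15 in warehouse_beta: 2

Total count: 2 + 2 = 4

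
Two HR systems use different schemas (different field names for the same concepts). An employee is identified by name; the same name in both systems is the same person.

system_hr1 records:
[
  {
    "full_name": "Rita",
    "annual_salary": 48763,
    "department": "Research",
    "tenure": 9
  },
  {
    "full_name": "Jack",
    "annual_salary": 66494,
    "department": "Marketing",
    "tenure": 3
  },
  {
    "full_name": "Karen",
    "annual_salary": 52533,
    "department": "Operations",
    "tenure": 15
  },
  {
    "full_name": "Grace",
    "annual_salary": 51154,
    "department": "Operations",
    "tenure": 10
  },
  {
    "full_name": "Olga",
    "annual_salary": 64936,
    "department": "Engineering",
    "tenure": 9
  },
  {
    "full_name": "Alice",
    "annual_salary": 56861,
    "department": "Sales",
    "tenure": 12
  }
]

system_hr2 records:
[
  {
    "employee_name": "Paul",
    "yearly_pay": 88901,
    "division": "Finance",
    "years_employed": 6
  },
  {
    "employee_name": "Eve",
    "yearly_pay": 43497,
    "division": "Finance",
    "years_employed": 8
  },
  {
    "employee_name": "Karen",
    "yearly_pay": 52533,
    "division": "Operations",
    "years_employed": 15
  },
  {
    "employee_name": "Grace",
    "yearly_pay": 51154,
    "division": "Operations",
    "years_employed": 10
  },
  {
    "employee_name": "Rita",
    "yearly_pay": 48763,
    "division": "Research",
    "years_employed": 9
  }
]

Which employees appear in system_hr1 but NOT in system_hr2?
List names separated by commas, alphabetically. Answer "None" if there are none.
Alice, Jack, Olga

Schema mapping: "full_name" (system_hr1) = "employee_name" (system_hr2) = employee name

Names in system_hr1: ['Alice', 'Grace', 'Jack', 'Karen', 'Olga', 'Rita']
Names in system_hr2: ['Eve', 'Grace', 'Karen', 'Paul', 'Rita']

In system_hr1 but not system_hr2: ['Alice', 'Jack', 'Olga']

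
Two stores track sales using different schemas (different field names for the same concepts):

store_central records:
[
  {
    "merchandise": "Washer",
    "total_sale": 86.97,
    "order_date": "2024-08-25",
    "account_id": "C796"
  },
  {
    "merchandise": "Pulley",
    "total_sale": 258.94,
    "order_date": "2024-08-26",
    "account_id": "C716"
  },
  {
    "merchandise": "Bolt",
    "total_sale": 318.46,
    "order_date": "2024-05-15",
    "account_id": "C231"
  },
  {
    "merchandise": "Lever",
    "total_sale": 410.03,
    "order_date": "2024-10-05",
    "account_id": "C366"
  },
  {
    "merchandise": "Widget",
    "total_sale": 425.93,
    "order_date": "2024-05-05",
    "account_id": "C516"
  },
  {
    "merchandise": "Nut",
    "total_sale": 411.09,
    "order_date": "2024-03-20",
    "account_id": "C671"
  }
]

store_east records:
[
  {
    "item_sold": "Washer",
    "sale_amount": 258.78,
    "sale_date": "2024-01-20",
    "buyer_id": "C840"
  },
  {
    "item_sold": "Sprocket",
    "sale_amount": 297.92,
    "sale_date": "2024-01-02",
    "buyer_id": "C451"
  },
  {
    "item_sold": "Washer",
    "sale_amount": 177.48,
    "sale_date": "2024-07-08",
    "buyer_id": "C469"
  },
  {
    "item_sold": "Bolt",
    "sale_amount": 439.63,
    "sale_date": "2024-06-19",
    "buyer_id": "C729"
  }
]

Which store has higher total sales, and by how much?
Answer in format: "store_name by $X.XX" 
store_central by $737.61

Schema mapping: "total_sale" (store_central) = "sale_amount" (store_east) = sale amount

Total for store_central: 1911.42
Total for store_east: 1173.81

Difference: |1911.42 - 1173.81| = 737.61
store_central has higher sales by $737.61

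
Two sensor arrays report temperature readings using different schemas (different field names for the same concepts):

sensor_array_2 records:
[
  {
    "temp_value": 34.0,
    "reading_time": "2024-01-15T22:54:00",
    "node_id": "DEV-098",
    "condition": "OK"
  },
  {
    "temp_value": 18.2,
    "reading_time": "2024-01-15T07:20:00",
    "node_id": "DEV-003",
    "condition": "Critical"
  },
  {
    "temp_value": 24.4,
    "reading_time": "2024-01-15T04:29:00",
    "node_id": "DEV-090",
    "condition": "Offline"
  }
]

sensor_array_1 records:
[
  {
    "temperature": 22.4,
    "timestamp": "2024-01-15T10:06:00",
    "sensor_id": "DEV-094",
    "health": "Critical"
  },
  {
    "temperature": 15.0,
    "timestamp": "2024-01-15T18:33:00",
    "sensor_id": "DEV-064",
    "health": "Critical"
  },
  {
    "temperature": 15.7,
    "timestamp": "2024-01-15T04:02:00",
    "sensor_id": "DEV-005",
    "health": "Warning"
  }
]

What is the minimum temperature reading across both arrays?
15.0

Schema mapping: "temp_value" (sensor_array_2) = "temperature" (sensor_array_1) = temperature reading

Minimum in sensor_array_2: 18.2
Minimum in sensor_array_1: 15.0

Overall minimum: min(18.2, 15.0) = 15.0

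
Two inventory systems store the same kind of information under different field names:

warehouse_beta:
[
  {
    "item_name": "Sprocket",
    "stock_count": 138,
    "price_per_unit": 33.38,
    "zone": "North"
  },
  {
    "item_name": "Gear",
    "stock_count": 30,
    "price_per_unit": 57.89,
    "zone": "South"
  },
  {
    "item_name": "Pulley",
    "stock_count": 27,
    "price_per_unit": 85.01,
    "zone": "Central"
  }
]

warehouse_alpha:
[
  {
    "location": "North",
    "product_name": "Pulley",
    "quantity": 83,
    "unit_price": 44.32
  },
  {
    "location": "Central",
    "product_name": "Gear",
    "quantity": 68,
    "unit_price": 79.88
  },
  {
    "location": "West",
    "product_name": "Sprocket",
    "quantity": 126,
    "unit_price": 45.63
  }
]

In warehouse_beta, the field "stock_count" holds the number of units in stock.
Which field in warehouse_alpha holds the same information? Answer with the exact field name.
quantity

In warehouse_beta, "stock_count" holds the number of units in stock.
The fields in warehouse_alpha are: "location", "product_name", "quantity", "unit_price".
"quantity" is the match: the name refers to the same concept and its values are whole-number counts (e.g. 83, 68).
The other fields ("location", "product_name", "unit_price") hold different kinds of data.

So "stock_count" in warehouse_beta corresponds to "quantity" in warehouse_alpha.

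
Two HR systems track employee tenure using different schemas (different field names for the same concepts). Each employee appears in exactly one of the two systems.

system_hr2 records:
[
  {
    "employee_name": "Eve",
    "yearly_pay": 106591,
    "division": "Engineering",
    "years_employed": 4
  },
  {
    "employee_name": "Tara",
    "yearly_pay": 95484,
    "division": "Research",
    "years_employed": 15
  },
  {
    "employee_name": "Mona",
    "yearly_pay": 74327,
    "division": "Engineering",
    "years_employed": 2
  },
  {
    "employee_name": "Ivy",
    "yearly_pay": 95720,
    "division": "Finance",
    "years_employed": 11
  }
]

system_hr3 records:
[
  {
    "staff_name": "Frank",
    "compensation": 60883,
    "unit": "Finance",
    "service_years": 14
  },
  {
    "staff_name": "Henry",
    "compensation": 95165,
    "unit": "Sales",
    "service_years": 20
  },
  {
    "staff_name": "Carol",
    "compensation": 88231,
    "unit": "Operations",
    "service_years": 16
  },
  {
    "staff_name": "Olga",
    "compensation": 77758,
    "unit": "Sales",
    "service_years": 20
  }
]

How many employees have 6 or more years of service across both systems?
6

Reconcile schemas: "years_employed" (system_hr2) = "service_years" (system_hr3) = years of service

From system_hr2: 2 employees with >= 6 years
From system_hr3: 4 employees with >= 6 years

Total: 2 + 4 = 6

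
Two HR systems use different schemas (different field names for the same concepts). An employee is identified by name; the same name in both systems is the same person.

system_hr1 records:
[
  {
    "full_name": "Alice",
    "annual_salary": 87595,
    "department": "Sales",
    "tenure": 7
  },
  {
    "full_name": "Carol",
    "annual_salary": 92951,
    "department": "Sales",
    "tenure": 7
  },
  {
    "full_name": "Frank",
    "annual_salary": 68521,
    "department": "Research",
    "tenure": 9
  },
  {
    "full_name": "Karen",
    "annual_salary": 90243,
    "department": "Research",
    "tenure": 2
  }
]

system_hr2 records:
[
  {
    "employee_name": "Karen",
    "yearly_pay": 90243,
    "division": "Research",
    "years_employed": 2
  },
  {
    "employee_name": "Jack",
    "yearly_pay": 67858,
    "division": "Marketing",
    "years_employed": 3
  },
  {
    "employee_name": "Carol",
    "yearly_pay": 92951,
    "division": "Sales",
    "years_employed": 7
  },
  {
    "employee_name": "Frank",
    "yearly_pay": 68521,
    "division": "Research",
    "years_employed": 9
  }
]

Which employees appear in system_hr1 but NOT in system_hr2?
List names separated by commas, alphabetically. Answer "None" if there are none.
Alice

Schema mapping: "full_name" (system_hr1) = "employee_name" (system_hr2) = employee name

Names in system_hr1: ['Alice', 'Carol', 'Frank', 'Karen']
Names in system_hr2: ['Carol', 'Frank', 'Jack', 'Karen']

In system_hr1 but not system_hr2: ['Alice']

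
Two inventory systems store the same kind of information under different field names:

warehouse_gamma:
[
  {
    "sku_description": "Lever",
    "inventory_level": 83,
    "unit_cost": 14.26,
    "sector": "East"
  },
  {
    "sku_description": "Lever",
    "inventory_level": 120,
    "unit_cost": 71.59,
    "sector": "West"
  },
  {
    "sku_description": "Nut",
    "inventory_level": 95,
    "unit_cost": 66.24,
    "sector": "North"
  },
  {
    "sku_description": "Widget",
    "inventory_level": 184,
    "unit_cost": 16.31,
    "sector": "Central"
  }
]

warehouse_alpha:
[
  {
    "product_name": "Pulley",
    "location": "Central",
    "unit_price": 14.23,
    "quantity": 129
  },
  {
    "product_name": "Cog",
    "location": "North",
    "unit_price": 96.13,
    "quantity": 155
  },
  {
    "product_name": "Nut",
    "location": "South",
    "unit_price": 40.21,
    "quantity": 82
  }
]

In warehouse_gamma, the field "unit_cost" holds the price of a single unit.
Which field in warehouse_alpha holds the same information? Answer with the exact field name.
unit_price

In warehouse_gamma, "unit_cost" holds the price of a single unit.
The fields in warehouse_alpha are: "product_name", "location", "unit_price", "quantity".
"unit_price" is the match: the name refers to the same concept and its values are decimal currency amounts (e.g. 14.23, 96.13).
The other fields ("product_name", "location", "quantity") hold different kinds of data.

So "unit_cost" in warehouse_gamma corresponds to "unit_price" in warehouse_alpha.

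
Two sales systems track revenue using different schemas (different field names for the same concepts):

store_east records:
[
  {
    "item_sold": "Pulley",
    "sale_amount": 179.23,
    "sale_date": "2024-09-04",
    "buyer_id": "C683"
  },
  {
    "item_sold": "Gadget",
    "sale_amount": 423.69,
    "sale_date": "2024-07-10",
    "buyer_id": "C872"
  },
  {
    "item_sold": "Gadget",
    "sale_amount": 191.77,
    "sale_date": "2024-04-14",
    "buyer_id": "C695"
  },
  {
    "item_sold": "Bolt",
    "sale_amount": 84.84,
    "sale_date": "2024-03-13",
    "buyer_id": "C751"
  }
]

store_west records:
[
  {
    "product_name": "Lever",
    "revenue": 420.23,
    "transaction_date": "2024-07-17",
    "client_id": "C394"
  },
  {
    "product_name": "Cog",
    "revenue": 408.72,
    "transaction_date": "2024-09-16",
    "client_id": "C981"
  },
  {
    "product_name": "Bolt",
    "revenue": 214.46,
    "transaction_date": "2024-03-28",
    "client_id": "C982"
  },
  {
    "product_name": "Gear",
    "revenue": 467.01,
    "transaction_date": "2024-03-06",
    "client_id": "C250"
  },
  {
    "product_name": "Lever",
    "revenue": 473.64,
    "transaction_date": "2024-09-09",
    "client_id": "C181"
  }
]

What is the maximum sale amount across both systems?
473.64

Reconcile: "sale_amount" (store_east) = "revenue" (store_west) = sale amount

Maximum in store_east: 423.69
Maximum in store_west: 473.64

Overall maximum: max(423.69, 473.64) = 473.64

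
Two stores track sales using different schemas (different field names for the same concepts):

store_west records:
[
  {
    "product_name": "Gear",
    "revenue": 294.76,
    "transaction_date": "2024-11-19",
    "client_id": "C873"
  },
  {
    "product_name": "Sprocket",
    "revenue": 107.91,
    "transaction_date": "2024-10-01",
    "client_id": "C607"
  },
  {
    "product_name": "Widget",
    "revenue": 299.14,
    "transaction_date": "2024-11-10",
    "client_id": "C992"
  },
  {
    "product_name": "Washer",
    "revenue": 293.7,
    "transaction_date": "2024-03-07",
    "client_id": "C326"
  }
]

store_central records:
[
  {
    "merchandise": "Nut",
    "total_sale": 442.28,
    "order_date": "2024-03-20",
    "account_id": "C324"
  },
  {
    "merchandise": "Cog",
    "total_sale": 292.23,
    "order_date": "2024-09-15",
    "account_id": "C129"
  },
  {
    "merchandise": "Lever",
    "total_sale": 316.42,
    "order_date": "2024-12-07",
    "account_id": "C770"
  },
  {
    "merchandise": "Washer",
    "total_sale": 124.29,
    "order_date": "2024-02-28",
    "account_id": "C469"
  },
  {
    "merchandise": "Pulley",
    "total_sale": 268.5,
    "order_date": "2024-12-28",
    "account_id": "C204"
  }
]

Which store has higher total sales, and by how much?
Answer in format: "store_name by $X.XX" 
store_central by $448.21

Schema mapping: "revenue" (store_west) = "total_sale" (store_central) = sale amount

Total for store_west: 995.51
Total for store_central: 1443.72

Difference: |995.51 - 1443.72| = 448.21
store_central has higher sales by $448.21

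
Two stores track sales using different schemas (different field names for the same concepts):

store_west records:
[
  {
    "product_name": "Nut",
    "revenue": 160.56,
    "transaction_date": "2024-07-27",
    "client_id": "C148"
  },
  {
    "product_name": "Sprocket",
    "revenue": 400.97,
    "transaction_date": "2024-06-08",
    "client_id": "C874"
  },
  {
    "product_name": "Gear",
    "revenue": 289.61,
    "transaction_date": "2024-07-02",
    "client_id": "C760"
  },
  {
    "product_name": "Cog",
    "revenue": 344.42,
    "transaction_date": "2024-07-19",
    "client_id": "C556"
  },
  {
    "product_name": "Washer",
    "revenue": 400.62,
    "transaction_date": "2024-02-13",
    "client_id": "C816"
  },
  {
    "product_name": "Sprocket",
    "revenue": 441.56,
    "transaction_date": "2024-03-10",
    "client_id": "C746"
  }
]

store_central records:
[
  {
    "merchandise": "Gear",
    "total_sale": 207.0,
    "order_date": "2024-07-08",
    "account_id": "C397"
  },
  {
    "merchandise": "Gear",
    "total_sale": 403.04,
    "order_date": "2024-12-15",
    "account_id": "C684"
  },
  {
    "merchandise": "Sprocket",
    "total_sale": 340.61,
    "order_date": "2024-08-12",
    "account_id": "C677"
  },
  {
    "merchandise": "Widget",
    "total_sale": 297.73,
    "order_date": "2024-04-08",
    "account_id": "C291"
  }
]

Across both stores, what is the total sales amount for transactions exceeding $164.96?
3125.56

Schema mapping: "revenue" (store_west) = "total_sale" (store_central) = sale amount

Sum of sales > $164.96 in store_west: 1877.18
Sum of sales > $164.96 in store_central: 1248.38

Total: 1877.18 + 1248.38 = 3125.56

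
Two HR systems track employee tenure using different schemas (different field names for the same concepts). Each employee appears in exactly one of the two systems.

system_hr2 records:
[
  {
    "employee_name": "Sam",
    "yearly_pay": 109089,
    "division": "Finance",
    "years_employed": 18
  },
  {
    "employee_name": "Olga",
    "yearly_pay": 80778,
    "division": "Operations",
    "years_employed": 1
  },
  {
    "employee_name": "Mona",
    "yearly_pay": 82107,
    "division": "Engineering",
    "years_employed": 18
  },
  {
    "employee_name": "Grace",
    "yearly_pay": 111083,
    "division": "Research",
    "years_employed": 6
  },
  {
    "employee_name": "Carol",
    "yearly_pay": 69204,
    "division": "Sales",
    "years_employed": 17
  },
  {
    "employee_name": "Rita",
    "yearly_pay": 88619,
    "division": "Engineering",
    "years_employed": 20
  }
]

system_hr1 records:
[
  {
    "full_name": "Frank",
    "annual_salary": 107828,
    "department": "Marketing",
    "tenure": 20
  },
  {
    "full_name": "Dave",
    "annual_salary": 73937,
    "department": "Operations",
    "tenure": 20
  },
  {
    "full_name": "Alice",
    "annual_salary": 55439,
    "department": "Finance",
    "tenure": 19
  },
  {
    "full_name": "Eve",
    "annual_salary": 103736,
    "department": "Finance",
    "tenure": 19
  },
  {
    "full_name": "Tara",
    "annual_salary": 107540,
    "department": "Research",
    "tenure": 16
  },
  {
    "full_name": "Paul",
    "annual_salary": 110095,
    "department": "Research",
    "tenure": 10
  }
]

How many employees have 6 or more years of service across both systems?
11

Reconcile schemas: "years_employed" (system_hr2) = "tenure" (system_hr1) = years of service

From system_hr2: 5 employees with >= 6 years
From system_hr1: 6 employees with >= 6 years

Total: 5 + 6 = 11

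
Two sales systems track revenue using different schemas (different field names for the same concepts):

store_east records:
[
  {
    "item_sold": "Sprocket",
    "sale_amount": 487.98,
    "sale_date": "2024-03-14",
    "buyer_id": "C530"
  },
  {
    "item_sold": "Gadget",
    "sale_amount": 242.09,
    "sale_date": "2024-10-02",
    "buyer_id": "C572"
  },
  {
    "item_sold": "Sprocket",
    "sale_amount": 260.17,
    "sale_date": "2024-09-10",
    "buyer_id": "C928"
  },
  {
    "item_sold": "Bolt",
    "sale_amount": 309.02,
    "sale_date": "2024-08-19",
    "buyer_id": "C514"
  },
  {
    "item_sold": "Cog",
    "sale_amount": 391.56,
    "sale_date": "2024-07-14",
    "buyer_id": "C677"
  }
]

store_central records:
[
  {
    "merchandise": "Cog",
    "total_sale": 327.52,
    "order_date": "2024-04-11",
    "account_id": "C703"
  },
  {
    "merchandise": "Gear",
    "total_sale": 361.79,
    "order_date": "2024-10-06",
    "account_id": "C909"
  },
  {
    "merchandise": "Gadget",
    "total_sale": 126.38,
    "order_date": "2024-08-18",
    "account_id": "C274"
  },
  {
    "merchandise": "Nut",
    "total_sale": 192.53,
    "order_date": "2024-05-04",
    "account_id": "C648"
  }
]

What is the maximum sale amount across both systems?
487.98

Reconcile: "sale_amount" (store_east) = "total_sale" (store_central) = sale amount

Maximum in store_east: 487.98
Maximum in store_central: 361.79

Overall maximum: max(487.98, 361.79) = 487.98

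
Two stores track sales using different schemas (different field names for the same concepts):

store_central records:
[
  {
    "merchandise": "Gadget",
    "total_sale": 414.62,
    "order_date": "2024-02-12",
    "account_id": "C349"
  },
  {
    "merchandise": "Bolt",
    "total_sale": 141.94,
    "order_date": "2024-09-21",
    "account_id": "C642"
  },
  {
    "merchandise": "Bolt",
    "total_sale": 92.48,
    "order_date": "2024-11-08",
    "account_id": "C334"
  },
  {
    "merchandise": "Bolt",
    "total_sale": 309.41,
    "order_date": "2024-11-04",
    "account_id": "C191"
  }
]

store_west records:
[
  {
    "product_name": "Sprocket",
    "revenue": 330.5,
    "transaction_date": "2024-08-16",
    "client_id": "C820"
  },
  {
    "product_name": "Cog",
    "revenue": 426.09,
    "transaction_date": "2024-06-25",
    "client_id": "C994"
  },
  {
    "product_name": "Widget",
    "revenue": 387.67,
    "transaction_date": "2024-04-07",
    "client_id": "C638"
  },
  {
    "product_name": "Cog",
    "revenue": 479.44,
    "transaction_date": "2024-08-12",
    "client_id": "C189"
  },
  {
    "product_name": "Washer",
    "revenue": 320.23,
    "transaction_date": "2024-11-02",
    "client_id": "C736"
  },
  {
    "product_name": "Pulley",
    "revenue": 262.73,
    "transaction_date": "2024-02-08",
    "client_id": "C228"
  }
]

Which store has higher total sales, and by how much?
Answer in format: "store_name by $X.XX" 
store_west by $1248.21

Schema mapping: "total_sale" (store_central) = "revenue" (store_west) = sale amount

Total for store_central: 958.45
Total for store_west: 2206.66

Difference: |958.45 - 2206.66| = 1248.21
store_west has higher sales by $1248.21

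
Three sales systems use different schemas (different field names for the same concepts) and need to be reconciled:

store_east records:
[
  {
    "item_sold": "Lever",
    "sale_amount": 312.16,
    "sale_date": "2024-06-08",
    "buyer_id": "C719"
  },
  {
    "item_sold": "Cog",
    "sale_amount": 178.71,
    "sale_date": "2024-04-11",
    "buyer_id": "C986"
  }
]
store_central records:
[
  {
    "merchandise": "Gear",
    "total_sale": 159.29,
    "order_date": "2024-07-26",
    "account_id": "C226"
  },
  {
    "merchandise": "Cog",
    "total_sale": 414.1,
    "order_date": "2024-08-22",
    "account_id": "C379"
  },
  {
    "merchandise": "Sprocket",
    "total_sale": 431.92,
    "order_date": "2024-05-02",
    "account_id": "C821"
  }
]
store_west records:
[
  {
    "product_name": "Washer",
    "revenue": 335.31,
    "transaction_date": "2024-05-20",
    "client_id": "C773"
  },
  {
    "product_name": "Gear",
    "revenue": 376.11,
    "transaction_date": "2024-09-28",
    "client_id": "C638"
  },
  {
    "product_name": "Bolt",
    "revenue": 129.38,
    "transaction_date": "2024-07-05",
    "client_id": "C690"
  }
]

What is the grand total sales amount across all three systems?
2336.98

Schema reconciliation - all amount fields map to sale amount:

store_east (sale_amount): 490.87
store_central (total_sale): 1005.31
store_west (revenue): 840.8

Grand total: 2336.98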